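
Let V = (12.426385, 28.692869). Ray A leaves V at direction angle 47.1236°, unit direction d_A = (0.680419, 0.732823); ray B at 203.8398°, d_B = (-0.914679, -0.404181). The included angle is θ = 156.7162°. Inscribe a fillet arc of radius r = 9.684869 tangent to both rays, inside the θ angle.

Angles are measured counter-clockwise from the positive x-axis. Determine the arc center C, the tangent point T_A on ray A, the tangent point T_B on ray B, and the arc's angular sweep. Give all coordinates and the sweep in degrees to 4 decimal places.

bisector direction at 125.4817° = (-0.580443,0.814301)
center distance |VC| = r/sin(θ/2) = 9.684869/sin(78.3581°) = 9.888292
C = V + |VC|·bis = (6.6868,36.7449)
T_A = V + ((C−V)·d_A)·d_A = V + 1.9954·d_A = (13.7841,30.1551)
T_B = V + ((C−V)·d_B)·d_B = V + 1.9954·d_B = (10.6012,27.8864)
sweep = 180° − θ = 23.2838°

center=(6.6868,36.7449) T_A=(13.7841,30.1551) T_B=(10.6012,27.8864) sweep=23.2838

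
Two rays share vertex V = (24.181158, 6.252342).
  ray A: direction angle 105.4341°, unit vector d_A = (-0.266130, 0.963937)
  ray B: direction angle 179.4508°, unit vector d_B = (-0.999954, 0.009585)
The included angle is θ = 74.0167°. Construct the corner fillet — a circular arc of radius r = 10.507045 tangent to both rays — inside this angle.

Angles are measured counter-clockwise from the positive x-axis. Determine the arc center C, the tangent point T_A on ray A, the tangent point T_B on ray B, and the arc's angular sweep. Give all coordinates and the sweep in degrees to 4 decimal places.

center=(10.3434,16.8925) T_A=(20.4715,19.6888) T_B=(10.2427,6.3860) sweep=105.9833

bisector direction at 142.4425° = (-0.792741,0.609558)
center distance |VC| = r/sin(θ/2) = 10.507045/sin(37.0084°) = 17.455552
C = V + |VC|·bis = (10.3434,16.8925)
T_A = V + ((C−V)·d_A)·d_A = V + 13.9391·d_A = (20.4715,19.6888)
T_B = V + ((C−V)·d_B)·d_B = V + 13.9391·d_B = (10.2427,6.3860)
sweep = 180° − θ = 105.9833°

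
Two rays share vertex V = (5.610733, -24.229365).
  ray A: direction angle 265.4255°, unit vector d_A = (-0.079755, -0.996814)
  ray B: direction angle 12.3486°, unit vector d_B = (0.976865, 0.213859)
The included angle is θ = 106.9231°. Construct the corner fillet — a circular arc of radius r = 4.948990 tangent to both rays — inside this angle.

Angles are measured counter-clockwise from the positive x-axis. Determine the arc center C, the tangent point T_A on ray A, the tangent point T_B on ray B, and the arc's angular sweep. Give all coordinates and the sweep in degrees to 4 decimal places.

bisector direction at 318.8870° = (0.753415,-0.657546)
center distance |VC| = r/sin(θ/2) = 4.948990/sin(53.4616°) = 6.159616
C = V + |VC|·bis = (10.2515,-28.2796)
T_A = V + ((C−V)·d_A)·d_A = V + 3.6672·d_A = (5.3183,-27.8849)
T_B = V + ((C−V)·d_B)·d_B = V + 3.6672·d_B = (9.1931,-23.4451)
sweep = 180° − θ = 73.0769°

center=(10.2515,-28.2796) T_A=(5.3183,-27.8849) T_B=(9.1931,-23.4451) sweep=73.0769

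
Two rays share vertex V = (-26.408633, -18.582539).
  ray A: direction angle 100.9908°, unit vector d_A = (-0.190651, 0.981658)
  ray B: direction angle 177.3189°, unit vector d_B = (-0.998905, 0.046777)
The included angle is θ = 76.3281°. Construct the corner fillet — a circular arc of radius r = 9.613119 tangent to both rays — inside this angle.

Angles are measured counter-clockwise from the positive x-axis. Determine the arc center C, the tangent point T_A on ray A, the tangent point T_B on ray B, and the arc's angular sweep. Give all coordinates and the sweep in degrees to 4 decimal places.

center=(-38.1775,-8.4078) T_A=(-28.7407,-6.5750) T_B=(-38.6271,-18.0104) sweep=103.6719

bisector direction at 139.1548° = (-0.756480,0.654017)
center distance |VC| = r/sin(θ/2) = 9.613119/sin(38.1641°) = 15.557344
C = V + |VC|·bis = (-38.1775,-8.4078)
T_A = V + ((C−V)·d_A)·d_A = V + 12.2319·d_A = (-28.7407,-6.5750)
T_B = V + ((C−V)·d_B)·d_B = V + 12.2319·d_B = (-38.6271,-18.0104)
sweep = 180° − θ = 103.6719°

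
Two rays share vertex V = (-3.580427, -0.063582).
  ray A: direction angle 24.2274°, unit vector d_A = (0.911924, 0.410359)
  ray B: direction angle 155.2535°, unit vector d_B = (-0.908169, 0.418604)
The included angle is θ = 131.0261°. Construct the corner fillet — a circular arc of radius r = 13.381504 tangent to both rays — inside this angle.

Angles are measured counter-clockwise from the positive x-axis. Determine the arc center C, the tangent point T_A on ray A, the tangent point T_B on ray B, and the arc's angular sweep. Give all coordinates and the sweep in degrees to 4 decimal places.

center=(-3.5138,14.6403) T_A=(1.9774,2.4374) T_B=(-9.1154,2.4877) sweep=48.9739

bisector direction at 89.7405° = (0.004530,0.999990)
center distance |VC| = r/sin(θ/2) = 13.381504/sin(65.5131°) = 14.704049
C = V + |VC|·bis = (-3.5138,14.6403)
T_A = V + ((C−V)·d_A)·d_A = V + 6.0946·d_A = (1.9774,2.4374)
T_B = V + ((C−V)·d_B)·d_B = V + 6.0946·d_B = (-9.1154,2.4877)
sweep = 180° − θ = 48.9739°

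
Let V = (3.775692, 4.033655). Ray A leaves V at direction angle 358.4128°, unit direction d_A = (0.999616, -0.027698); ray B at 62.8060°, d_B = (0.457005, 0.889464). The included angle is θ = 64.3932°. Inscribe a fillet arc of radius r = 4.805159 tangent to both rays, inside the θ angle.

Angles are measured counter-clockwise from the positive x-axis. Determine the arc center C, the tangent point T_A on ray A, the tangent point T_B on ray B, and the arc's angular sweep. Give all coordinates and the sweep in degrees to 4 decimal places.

center=(11.5373,8.6256) T_A=(11.4042,3.8223) T_B=(7.2633,10.8216) sweep=115.6068

bisector direction at 30.6094° = (0.860659,0.509183)
center distance |VC| = r/sin(θ/2) = 4.805159/sin(32.1966°) = 9.018251
C = V + |VC|·bis = (11.5373,8.6256)
T_A = V + ((C−V)·d_A)·d_A = V + 7.6315·d_A = (11.4042,3.8223)
T_B = V + ((C−V)·d_B)·d_B = V + 7.6315·d_B = (7.2633,10.8216)
sweep = 180° − θ = 115.6068°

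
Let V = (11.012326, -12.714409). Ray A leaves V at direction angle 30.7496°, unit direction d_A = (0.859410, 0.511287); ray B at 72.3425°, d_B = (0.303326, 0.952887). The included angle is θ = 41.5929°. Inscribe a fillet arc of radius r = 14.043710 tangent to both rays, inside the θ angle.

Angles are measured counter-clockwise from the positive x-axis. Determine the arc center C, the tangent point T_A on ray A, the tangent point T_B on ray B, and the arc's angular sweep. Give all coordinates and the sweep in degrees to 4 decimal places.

center=(35.6106,18.2609) T_A=(42.7909,6.1916) T_B=(22.2285,22.5207) sweep=138.4071

bisector direction at 51.5461° = (0.621885,0.783108)
center distance |VC| = r/sin(θ/2) = 14.043710/sin(20.7965°) = 39.554282
C = V + |VC|·bis = (35.6106,18.2609)
T_A = V + ((C−V)·d_A)·d_A = V + 36.9772·d_A = (42.7909,6.1916)
T_B = V + ((C−V)·d_B)·d_B = V + 36.9772·d_B = (22.2285,22.5207)
sweep = 180° − θ = 138.4071°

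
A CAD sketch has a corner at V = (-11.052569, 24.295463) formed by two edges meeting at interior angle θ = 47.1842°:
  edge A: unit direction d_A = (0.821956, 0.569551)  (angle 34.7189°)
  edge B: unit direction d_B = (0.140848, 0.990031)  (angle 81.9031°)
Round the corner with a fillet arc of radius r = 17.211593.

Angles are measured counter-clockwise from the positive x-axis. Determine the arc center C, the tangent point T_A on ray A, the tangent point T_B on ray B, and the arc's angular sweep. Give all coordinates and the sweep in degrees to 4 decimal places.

bisector direction at 58.3110° = (0.525308,0.850912)
center distance |VC| = r/sin(θ/2) = 17.211593/sin(23.5921°) = 43.005042
C = V + |VC|·bis = (11.5383,60.8890)
T_A = V + ((C−V)·d_A)·d_A = V + 39.4106·d_A = (21.3412,46.7418)
T_B = V + ((C−V)·d_B)·d_B = V + 39.4106·d_B = (-5.5017,63.3132)
sweep = 180° − θ = 132.8158°

center=(11.5383,60.8890) T_A=(21.3412,46.7418) T_B=(-5.5017,63.3132) sweep=132.8158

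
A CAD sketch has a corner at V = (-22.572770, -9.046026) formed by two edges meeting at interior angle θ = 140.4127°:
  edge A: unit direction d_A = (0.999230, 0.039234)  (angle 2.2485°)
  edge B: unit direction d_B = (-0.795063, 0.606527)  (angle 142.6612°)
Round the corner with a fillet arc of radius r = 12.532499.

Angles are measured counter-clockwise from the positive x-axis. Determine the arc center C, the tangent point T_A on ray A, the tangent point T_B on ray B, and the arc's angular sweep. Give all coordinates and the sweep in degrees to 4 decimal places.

center=(-18.5575,3.6538) T_A=(-18.0658,-8.8691) T_B=(-26.1588,-6.3103) sweep=39.5873

bisector direction at 72.4549° = (0.301457,0.953480)
center distance |VC| = r/sin(θ/2) = 12.532499/sin(70.2064°) = 13.319434
C = V + |VC|·bis = (-18.5575,3.6538)
T_A = V + ((C−V)·d_A)·d_A = V + 4.5104·d_A = (-18.0658,-8.8691)
T_B = V + ((C−V)·d_B)·d_B = V + 4.5104·d_B = (-26.1588,-6.3103)
sweep = 180° − θ = 39.5873°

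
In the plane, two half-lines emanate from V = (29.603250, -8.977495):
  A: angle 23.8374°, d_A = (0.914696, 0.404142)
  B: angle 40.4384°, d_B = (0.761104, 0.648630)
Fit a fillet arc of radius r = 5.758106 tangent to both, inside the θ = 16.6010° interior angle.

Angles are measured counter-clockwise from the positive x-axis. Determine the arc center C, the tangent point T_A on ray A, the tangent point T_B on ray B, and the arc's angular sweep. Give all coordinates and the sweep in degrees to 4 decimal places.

bisector direction at 32.1379° = (0.846770,0.531959)
center distance |VC| = r/sin(θ/2) = 5.758106/sin(8.3005°) = 39.885793
C = V + |VC|·bis = (63.3774,12.2401)
T_A = V + ((C−V)·d_A)·d_A = V + 39.4680·d_A = (65.7044,6.9732)
T_B = V + ((C−V)·d_B)·d_B = V + 39.4680·d_B = (59.6425,16.6226)
sweep = 180° − θ = 163.3990°

center=(63.3774,12.2401) T_A=(65.7044,6.9732) T_B=(59.6425,16.6226) sweep=163.3990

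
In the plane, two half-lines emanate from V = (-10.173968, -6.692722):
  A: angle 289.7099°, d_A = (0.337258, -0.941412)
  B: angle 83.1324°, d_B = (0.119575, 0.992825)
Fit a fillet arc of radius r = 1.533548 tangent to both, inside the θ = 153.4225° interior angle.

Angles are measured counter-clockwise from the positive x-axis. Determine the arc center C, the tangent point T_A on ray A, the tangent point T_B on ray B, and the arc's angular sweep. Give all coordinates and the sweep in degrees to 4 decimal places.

bisector direction at 6.4212° = (0.993727,0.111836)
center distance |VC| = r/sin(θ/2) = 1.533548/sin(76.7113°) = 1.575740
C = V + |VC|·bis = (-8.6081,-6.5165)
T_A = V + ((C−V)·d_A)·d_A = V + 0.3622·d_A = (-10.0518,-7.0337)
T_B = V + ((C−V)·d_B)·d_B = V + 0.3622·d_B = (-10.1307,-6.3331)
sweep = 180° − θ = 26.5775°

center=(-8.6081,-6.5165) T_A=(-10.0518,-7.0337) T_B=(-10.1307,-6.3331) sweep=26.5775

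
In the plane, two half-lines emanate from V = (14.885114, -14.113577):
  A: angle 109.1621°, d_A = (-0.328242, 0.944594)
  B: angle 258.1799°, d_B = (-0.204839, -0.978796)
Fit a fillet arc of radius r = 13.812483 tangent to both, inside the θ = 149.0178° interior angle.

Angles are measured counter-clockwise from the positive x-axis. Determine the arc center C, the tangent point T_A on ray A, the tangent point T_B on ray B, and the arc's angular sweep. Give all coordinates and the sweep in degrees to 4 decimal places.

center=(0.5813,-15.0313) T_A=(13.6285,-10.4975) T_B=(14.1009,-17.8606) sweep=30.9822

bisector direction at 183.6710° = (-0.997948,-0.064027)
center distance |VC| = r/sin(θ/2) = 13.812483/sin(74.5089°) = 14.333179
C = V + |VC|·bis = (0.5813,-15.0313)
T_A = V + ((C−V)·d_A)·d_A = V + 3.8282·d_A = (13.6285,-10.4975)
T_B = V + ((C−V)·d_B)·d_B = V + 3.8282·d_B = (14.1009,-17.8606)
sweep = 180° − θ = 30.9822°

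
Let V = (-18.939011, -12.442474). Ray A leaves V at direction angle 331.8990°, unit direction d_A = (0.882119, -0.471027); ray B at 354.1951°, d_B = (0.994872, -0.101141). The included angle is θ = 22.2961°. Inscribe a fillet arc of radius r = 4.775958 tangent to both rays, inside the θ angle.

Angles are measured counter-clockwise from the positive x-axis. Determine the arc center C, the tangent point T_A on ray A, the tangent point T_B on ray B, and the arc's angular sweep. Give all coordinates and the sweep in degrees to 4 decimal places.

center=(4.6893,-19.6452) T_A=(2.4397,-23.8581) T_B=(5.1724,-14.8937) sweep=157.7039

bisector direction at 343.0471° = (0.956545,-0.291586)
center distance |VC| = r/sin(θ/2) = 4.775958/sin(11.1480°) = 24.701761
C = V + |VC|·bis = (4.6893,-19.6452)
T_A = V + ((C−V)·d_A)·d_A = V + 24.2357·d_A = (2.4397,-23.8581)
T_B = V + ((C−V)·d_B)·d_B = V + 24.2357·d_B = (5.1724,-14.8937)
sweep = 180° − θ = 157.7039°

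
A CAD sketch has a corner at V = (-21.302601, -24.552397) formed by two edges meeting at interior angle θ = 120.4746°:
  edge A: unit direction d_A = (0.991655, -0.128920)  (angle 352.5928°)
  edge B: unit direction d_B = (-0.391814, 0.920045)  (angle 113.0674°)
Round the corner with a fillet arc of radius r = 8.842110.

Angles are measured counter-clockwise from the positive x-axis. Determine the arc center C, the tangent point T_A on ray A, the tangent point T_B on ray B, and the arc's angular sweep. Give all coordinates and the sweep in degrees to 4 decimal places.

center=(-15.1486,-16.4359) T_A=(-16.2885,-25.2043) T_B=(-23.2837,-19.9004) sweep=59.5254

bisector direction at 52.8301° = (0.604181,0.796847)
center distance |VC| = r/sin(θ/2) = 8.842110/sin(60.2373°) = 10.185721
C = V + |VC|·bis = (-15.1486,-16.4359)
T_A = V + ((C−V)·d_A)·d_A = V + 5.0563·d_A = (-16.2885,-25.2043)
T_B = V + ((C−V)·d_B)·d_B = V + 5.0563·d_B = (-23.2837,-19.9004)
sweep = 180° − θ = 59.5254°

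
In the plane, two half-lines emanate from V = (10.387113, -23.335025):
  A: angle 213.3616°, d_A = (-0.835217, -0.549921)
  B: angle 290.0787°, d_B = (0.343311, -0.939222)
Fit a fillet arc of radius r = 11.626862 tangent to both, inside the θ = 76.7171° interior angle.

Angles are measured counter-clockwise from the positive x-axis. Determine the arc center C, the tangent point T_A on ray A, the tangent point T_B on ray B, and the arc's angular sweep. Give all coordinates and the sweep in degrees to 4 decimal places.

bisector direction at 251.7201° = (-0.313659,-0.949536)
center distance |VC| = r/sin(θ/2) = 11.626862/sin(38.3586°) = 18.735456
C = V + |VC|·bis = (4.5106,-41.1250)
T_A = V + ((C−V)·d_A)·d_A = V + 14.6913·d_A = (-1.8833,-31.4141)
T_B = V + ((C−V)·d_B)·d_B = V + 14.6913·d_B = (15.4308,-37.1334)
sweep = 180° − θ = 103.2829°

center=(4.5106,-41.1250) T_A=(-1.8833,-31.4141) T_B=(15.4308,-37.1334) sweep=103.2829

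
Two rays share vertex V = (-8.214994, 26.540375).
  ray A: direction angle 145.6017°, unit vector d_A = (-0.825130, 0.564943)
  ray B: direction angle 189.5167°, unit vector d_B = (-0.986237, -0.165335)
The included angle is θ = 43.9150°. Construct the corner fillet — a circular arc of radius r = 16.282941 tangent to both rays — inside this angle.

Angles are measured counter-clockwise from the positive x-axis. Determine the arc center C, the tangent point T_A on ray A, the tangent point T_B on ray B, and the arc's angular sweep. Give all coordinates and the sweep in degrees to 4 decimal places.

center=(-50.7392,35.9217) T_A=(-41.5403,49.3572) T_B=(-48.0471,19.8628) sweep=136.0850

bisector direction at 167.5592° = (-0.976519,0.215431)
center distance |VC| = r/sin(θ/2) = 16.282941/sin(21.9575°) = 43.546737
C = V + |VC|·bis = (-50.7392,35.9217)
T_A = V + ((C−V)·d_A)·d_A = V + 40.3879·d_A = (-41.5403,49.3572)
T_B = V + ((C−V)·d_B)·d_B = V + 40.3879·d_B = (-48.0471,19.8628)
sweep = 180° − θ = 136.0850°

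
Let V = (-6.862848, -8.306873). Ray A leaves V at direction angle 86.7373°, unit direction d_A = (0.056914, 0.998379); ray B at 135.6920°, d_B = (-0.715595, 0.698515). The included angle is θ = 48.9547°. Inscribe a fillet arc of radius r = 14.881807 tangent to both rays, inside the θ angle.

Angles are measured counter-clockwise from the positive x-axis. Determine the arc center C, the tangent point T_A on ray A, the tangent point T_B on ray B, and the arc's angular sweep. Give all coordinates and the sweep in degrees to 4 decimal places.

center=(-19.8600,25.1765) T_A=(-5.0024,24.3295) T_B=(-30.2552,14.5272) sweep=131.0453

bisector direction at 111.2147° = (-0.361863,0.932231)
center distance |VC| = r/sin(θ/2) = 14.881807/sin(24.4774°) = 35.917461
C = V + |VC|·bis = (-19.8600,25.1765)
T_A = V + ((C−V)·d_A)·d_A = V + 32.6894·d_A = (-5.0024,24.3295)
T_B = V + ((C−V)·d_B)·d_B = V + 32.6894·d_B = (-30.2552,14.5272)
sweep = 180° − θ = 131.0453°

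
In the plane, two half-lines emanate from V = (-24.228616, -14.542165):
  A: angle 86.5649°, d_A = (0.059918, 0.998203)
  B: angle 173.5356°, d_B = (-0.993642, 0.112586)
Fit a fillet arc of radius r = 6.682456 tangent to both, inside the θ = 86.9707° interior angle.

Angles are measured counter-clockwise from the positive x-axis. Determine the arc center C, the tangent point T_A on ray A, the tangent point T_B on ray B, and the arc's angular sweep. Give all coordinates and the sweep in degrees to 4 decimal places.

center=(-30.4769,-7.1090) T_A=(-23.8065,-7.5094) T_B=(-31.2293,-13.7489) sweep=93.0293

bisector direction at 130.0503° = (-0.643459,0.765480)
center distance |VC| = r/sin(θ/2) = 6.682456/sin(43.4853°) = 9.710486
C = V + |VC|·bis = (-30.4769,-7.1090)
T_A = V + ((C−V)·d_A)·d_A = V + 7.0454·d_A = (-23.8065,-7.5094)
T_B = V + ((C−V)·d_B)·d_B = V + 7.0454·d_B = (-31.2293,-13.7489)
sweep = 180° − θ = 93.0293°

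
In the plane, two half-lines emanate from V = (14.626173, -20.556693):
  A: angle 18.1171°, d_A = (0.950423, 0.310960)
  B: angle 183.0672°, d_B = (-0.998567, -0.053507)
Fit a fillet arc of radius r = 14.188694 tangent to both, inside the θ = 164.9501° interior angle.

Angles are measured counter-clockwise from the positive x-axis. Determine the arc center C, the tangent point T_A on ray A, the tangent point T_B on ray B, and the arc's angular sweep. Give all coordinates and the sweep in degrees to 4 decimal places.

bisector direction at 100.5921° = (-0.183817,0.982961)
center distance |VC| = r/sin(θ/2) = 14.188694/sin(82.4750°) = 14.311950
C = V + |VC|·bis = (11.9954,-6.4886)
T_A = V + ((C−V)·d_A)·d_A = V + 1.8743·d_A = (16.4075,-19.9739)
T_B = V + ((C−V)·d_B)·d_B = V + 1.8743·d_B = (12.7546,-20.6570)
sweep = 180° − θ = 15.0499°

center=(11.9954,-6.4886) T_A=(16.4075,-19.9739) T_B=(12.7546,-20.6570) sweep=15.0499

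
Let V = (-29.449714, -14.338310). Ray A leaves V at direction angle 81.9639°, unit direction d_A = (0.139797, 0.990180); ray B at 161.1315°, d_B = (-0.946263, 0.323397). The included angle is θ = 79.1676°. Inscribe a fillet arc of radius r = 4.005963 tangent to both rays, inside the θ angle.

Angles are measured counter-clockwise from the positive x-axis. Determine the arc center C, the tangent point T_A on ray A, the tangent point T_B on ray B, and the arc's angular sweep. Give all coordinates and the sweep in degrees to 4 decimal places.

center=(-32.7390,-8.9807) T_A=(-28.7724,-9.5407) T_B=(-34.0345,-12.7714) sweep=100.8324

bisector direction at 121.5477° = (-0.523208,0.852205)
center distance |VC| = r/sin(θ/2) = 4.005963/sin(39.5838°) = 6.286762
C = V + |VC|·bis = (-32.7390,-8.9807)
T_A = V + ((C−V)·d_A)·d_A = V + 4.8452·d_A = (-28.7724,-9.5407)
T_B = V + ((C−V)·d_B)·d_B = V + 4.8452·d_B = (-34.0345,-12.7714)
sweep = 180° − θ = 100.8324°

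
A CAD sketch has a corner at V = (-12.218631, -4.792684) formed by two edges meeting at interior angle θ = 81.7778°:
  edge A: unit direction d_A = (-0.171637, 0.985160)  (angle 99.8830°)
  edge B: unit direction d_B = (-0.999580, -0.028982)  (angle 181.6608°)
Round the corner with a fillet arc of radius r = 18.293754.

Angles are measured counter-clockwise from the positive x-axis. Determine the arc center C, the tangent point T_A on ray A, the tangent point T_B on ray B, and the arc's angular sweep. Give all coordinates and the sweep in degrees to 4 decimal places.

center=(-33.8671,12.8811) T_A=(-15.8448,16.0210) T_B=(-33.3369,-5.4050) sweep=98.2222

bisector direction at 140.7719° = (-0.774634,0.632409)
center distance |VC| = r/sin(θ/2) = 18.293754/sin(40.8889°) = 27.946702
C = V + |VC|·bis = (-33.8671,12.8811)
T_A = V + ((C−V)·d_A)·d_A = V + 21.1272·d_A = (-15.8448,16.0210)
T_B = V + ((C−V)·d_B)·d_B = V + 21.1272·d_B = (-33.3369,-5.4050)
sweep = 180° − θ = 98.2222°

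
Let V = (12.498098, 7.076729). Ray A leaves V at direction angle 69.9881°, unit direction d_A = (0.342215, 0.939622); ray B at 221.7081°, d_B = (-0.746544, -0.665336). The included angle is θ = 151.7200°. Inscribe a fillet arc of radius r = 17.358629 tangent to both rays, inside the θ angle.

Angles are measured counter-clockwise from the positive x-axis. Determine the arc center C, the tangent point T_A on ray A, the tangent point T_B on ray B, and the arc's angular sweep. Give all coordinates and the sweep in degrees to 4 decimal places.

bisector direction at 145.8481° = (-0.827552,0.561389)
center distance |VC| = r/sin(θ/2) = 17.358629/sin(75.8600°) = 17.900999
C = V + |VC|·bis = (-2.3159,17.1261)
T_A = V + ((C−V)·d_A)·d_A = V + 4.3731·d_A = (13.9946,11.1858)
T_B = V + ((C−V)·d_B)·d_B = V + 4.3731·d_B = (9.2334,4.1672)
sweep = 180° − θ = 28.2800°

center=(-2.3159,17.1261) T_A=(13.9946,11.1858) T_B=(9.2334,4.1672) sweep=28.2800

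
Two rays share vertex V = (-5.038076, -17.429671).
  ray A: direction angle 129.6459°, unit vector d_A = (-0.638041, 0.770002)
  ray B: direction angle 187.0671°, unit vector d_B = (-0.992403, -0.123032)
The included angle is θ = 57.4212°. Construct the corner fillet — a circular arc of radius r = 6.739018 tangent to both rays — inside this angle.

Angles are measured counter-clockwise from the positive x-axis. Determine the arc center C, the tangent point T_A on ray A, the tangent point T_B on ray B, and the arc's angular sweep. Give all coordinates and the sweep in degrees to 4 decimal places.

center=(-18.0774,-12.2556) T_A=(-12.8883,-7.9558) T_B=(-17.2483,-18.9434) sweep=122.5788

bisector direction at 158.3565° = (-0.929497,0.368830)
center distance |VC| = r/sin(θ/2) = 6.739018/sin(28.7106°) = 14.028347
C = V + |VC|·bis = (-18.0774,-12.2556)
T_A = V + ((C−V)·d_A)·d_A = V + 12.3037·d_A = (-12.8883,-7.9558)
T_B = V + ((C−V)·d_B)·d_B = V + 12.3037·d_B = (-17.2483,-18.9434)
sweep = 180° − θ = 122.5788°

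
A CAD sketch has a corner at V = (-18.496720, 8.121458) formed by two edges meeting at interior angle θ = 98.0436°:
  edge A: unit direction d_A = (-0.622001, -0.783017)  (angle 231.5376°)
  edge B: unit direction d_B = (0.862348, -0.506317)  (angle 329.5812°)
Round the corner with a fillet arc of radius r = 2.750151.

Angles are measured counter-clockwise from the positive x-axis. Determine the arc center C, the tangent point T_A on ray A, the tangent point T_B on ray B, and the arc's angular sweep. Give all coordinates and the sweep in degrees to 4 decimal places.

center=(-17.8292,4.5404) T_A=(-19.9826,6.2510) T_B=(-16.4367,6.9120) sweep=81.9564

bisector direction at 280.5594° = (0.183255,-0.983065)
center distance |VC| = r/sin(θ/2) = 2.750151/sin(49.0218°) = 3.642781
C = V + |VC|·bis = (-17.8292,4.5404)
T_A = V + ((C−V)·d_A)·d_A = V + 2.3888·d_A = (-19.9826,6.2510)
T_B = V + ((C−V)·d_B)·d_B = V + 2.3888·d_B = (-16.4367,6.9120)
sweep = 180° − θ = 81.9564°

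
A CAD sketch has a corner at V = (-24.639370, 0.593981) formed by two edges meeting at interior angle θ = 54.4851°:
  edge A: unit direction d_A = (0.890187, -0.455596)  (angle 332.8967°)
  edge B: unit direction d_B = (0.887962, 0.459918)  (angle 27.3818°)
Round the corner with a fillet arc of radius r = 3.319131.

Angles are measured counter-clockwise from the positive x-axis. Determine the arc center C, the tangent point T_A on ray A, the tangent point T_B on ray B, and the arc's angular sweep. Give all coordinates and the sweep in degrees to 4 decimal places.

bisector direction at 0.1393° = (0.999997,0.002430)
center distance |VC| = r/sin(θ/2) = 3.319131/sin(27.2426°) = 7.250837
C = V + |VC|·bis = (-17.3886,0.6116)
T_A = V + ((C−V)·d_A)·d_A = V + 6.4466·d_A = (-18.9007,-2.3430)
T_B = V + ((C−V)·d_B)·d_B = V + 6.4466·d_B = (-18.9151,3.5589)
sweep = 180° − θ = 125.5149°

center=(-17.3886,0.6116) T_A=(-18.9007,-2.3430) T_B=(-18.9151,3.5589) sweep=125.5149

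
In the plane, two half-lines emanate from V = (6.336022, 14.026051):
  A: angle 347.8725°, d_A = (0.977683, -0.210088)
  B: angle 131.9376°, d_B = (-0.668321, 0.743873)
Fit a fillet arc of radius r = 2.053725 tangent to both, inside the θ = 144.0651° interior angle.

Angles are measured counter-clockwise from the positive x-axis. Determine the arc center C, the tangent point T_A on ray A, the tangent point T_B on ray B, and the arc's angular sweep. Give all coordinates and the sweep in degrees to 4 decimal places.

center=(7.4186,15.8940) T_A=(6.9872,13.8861) T_B=(5.8909,14.5215) sweep=35.9349

bisector direction at 59.9051° = (0.501434,0.865196)
center distance |VC| = r/sin(θ/2) = 2.053725/sin(72.0326°) = 2.159016
C = V + |VC|·bis = (7.4186,15.8940)
T_A = V + ((C−V)·d_A)·d_A = V + 0.6660·d_A = (6.9872,13.8861)
T_B = V + ((C−V)·d_B)·d_B = V + 0.6660·d_B = (5.8909,14.5215)
sweep = 180° − θ = 35.9349°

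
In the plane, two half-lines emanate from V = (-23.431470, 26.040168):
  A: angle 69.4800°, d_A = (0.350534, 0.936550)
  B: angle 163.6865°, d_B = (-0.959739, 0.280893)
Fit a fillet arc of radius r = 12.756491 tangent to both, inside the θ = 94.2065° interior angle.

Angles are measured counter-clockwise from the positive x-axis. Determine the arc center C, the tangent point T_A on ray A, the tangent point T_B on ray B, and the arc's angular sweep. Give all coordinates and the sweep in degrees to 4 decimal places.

bisector direction at 116.5833° = (-0.447498,0.894285)
center distance |VC| = r/sin(θ/2) = 12.756491/sin(47.1033°) = 17.413067
C = V + |VC|·bis = (-31.2238,41.6124)
T_A = V + ((C−V)·d_A)·d_A = V + 11.8527·d_A = (-19.2767,37.1408)
T_B = V + ((C−V)·d_B)·d_B = V + 11.8527·d_B = (-34.8070,29.3695)
sweep = 180° − θ = 85.7935°

center=(-31.2238,41.6124) T_A=(-19.2767,37.1408) T_B=(-34.8070,29.3695) sweep=85.7935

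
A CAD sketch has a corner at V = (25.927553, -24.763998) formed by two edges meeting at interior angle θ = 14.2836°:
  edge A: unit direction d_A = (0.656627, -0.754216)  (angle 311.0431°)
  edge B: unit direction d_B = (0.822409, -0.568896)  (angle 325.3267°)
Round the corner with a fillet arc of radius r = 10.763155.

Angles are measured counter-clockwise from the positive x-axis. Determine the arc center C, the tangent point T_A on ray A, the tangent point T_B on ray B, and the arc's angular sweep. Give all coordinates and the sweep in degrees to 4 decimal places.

center=(90.4500,-82.4844) T_A=(82.3323,-89.5517) T_B=(96.5732,-73.6326) sweep=165.7164

bisector direction at 318.1849° = (0.745300,-0.666729)
center distance |VC| = r/sin(θ/2) = 10.763155/sin(7.1418°) = 86.572456
C = V + |VC|·bis = (90.4500,-82.4844)
T_A = V + ((C−V)·d_A)·d_A = V + 85.9008·d_A = (82.3323,-89.5517)
T_B = V + ((C−V)·d_B)·d_B = V + 85.9008·d_B = (96.5732,-73.6326)
sweep = 180° − θ = 165.7164°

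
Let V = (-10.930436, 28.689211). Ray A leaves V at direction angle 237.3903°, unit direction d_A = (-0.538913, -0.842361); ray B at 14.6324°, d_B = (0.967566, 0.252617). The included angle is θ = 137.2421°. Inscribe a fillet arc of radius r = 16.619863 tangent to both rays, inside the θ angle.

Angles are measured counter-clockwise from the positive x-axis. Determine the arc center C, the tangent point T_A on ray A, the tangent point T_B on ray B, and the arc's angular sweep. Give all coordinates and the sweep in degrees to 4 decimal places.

center=(-0.4368,14.2520) T_A=(-14.4367,23.2086) T_B=(-4.6352,30.3328) sweep=42.7579

bisector direction at 306.0113° = (0.587946,-0.808901)
center distance |VC| = r/sin(θ/2) = 16.619863/sin(68.6210°) = 17.847986
C = V + |VC|·bis = (-0.4368,14.2520)
T_A = V + ((C−V)·d_A)·d_A = V + 6.5062·d_A = (-14.4367,23.2086)
T_B = V + ((C−V)·d_B)·d_B = V + 6.5062·d_B = (-4.6352,30.3328)
sweep = 180° − θ = 42.7579°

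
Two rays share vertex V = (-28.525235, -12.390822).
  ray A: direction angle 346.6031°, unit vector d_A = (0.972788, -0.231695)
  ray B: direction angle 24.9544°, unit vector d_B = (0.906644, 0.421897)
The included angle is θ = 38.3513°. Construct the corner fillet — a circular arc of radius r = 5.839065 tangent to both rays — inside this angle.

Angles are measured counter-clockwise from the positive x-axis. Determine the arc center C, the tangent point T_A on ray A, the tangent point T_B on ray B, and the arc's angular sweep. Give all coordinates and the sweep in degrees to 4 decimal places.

bisector direction at 5.7788° = (0.994918,0.100687)
center distance |VC| = r/sin(θ/2) = 5.839065/sin(19.1757°) = 17.776811
C = V + |VC|·bis = (-10.8388,-10.6009)
T_A = V + ((C−V)·d_A)·d_A = V + 16.7905·d_A = (-12.1916,-16.2811)
T_B = V + ((C−V)·d_B)·d_B = V + 16.7905·d_B = (-13.3022,-5.3070)
sweep = 180° − θ = 141.6487°

center=(-10.8388,-10.6009) T_A=(-12.1916,-16.2811) T_B=(-13.3022,-5.3070) sweep=141.6487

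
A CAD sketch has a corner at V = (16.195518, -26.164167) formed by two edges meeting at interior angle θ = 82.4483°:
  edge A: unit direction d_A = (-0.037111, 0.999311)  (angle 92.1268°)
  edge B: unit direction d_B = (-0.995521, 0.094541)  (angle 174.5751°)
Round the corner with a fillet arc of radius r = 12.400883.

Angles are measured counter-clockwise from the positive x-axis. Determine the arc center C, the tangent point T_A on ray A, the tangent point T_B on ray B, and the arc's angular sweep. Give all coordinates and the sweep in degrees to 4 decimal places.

bisector direction at 133.3509° = (-0.686465,0.727163)
center distance |VC| = r/sin(θ/2) = 12.400883/sin(41.2242°) = 18.817542
C = V + |VC|·bis = (3.2779,-12.4808)
T_A = V + ((C−V)·d_A)·d_A = V + 14.1534·d_A = (15.6703,-12.0205)
T_B = V + ((C−V)·d_B)·d_B = V + 14.1534·d_B = (2.1055,-24.8261)
sweep = 180° − θ = 97.5517°

center=(3.2779,-12.4808) T_A=(15.6703,-12.0205) T_B=(2.1055,-24.8261) sweep=97.5517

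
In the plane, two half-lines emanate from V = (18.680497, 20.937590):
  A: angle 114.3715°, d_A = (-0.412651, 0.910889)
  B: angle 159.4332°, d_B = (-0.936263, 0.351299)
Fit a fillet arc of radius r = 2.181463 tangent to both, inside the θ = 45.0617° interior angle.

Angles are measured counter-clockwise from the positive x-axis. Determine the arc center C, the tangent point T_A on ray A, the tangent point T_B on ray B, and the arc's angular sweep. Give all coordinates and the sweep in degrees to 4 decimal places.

bisector direction at 136.9024° = (-0.730190,0.683244)
center distance |VC| = r/sin(θ/2) = 2.181463/sin(22.5309°) = 5.693038
C = V + |VC|·bis = (14.5235,24.8273)
T_A = V + ((C−V)·d_A)·d_A = V + 5.2585·d_A = (16.5106,25.7275)
T_B = V + ((C−V)·d_B)·d_B = V + 5.2585·d_B = (13.7571,22.7849)
sweep = 180° − θ = 134.9383°

center=(14.5235,24.8273) T_A=(16.5106,25.7275) T_B=(13.7571,22.7849) sweep=134.9383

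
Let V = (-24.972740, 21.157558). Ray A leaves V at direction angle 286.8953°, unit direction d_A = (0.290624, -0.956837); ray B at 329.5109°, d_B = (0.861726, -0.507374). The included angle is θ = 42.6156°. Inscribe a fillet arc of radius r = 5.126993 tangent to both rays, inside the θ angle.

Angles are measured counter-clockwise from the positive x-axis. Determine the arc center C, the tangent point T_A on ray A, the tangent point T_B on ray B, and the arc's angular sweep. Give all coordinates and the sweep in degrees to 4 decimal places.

bisector direction at 308.2031° = (0.618451,-0.785823)
center distance |VC| = r/sin(θ/2) = 5.126993/sin(21.3078°) = 14.109253
C = V + |VC|·bis = (-16.2469,10.0702)
T_A = V + ((C−V)·d_A)·d_A = V + 13.1448·d_A = (-21.1526,8.5802)
T_B = V + ((C−V)·d_B)·d_B = V + 13.1448·d_B = (-13.6456,14.4882)
sweep = 180° − θ = 137.3844°

center=(-16.2469,10.0702) T_A=(-21.1526,8.5802) T_B=(-13.6456,14.4882) sweep=137.3844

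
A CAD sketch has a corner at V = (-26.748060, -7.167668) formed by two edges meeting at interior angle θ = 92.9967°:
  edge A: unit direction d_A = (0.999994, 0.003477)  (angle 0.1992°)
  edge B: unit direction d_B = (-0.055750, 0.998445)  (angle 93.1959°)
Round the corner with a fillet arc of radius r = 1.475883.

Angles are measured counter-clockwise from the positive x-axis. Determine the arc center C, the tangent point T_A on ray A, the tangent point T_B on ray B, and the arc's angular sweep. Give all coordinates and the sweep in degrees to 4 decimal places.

bisector direction at 46.6975° = (0.685849,0.727743)
center distance |VC| = r/sin(θ/2) = 1.475883/sin(46.4984°) = 2.034706
C = V + |VC|·bis = (-25.3526,-5.6869)
T_A = V + ((C−V)·d_A)·d_A = V + 1.4006·d_A = (-25.3474,-7.1628)
T_B = V + ((C−V)·d_B)·d_B = V + 1.4006·d_B = (-26.8261,-5.7692)
sweep = 180° − θ = 87.0033°

center=(-25.3526,-5.6869) T_A=(-25.3474,-7.1628) T_B=(-26.8261,-5.7692) sweep=87.0033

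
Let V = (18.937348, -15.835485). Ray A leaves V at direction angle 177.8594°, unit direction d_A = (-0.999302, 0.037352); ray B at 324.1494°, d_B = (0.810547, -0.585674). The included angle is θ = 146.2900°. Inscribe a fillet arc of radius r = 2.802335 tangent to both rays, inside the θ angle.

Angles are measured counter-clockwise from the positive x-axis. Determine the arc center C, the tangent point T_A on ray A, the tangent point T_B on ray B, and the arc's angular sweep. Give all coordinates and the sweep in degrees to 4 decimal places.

center=(17.9843,-18.6042) T_A=(18.0889,-15.8038) T_B=(19.6255,-16.3327) sweep=33.7100

bisector direction at 251.0044° = (-0.325496,-0.945544)
center distance |VC| = r/sin(θ/2) = 2.802335/sin(73.1450°) = 2.928122
C = V + |VC|·bis = (17.9843,-18.6042)
T_A = V + ((C−V)·d_A)·d_A = V + 0.8490·d_A = (18.0889,-15.8038)
T_B = V + ((C−V)·d_B)·d_B = V + 0.8490·d_B = (19.6255,-16.3327)
sweep = 180° − θ = 33.7100°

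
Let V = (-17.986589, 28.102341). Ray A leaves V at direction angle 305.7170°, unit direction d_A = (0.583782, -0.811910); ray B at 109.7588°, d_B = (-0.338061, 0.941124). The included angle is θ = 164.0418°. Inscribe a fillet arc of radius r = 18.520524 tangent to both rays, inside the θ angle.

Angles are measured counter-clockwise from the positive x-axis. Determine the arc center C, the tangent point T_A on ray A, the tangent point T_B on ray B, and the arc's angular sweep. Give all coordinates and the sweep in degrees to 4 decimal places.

center=(-1.4341,36.8066) T_A=(-16.4711,25.9946) T_B=(-18.8642,30.5455) sweep=15.9582

bisector direction at 27.7379° = (0.885086,0.465428)
center distance |VC| = r/sin(θ/2) = 18.520524/sin(82.0209°) = 18.701578
C = V + |VC|·bis = (-1.4341,36.8066)
T_A = V + ((C−V)·d_A)·d_A = V + 2.5960·d_A = (-16.4711,25.9946)
T_B = V + ((C−V)·d_B)·d_B = V + 2.5960·d_B = (-18.8642,30.5455)
sweep = 180° − θ = 15.9582°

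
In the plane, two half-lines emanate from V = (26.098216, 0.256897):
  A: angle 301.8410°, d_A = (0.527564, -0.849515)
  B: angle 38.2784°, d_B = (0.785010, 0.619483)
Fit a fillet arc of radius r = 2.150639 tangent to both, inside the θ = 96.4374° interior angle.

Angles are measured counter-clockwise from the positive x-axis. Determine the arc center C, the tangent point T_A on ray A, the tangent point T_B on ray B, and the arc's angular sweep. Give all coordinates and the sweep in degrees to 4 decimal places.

center=(28.9390,-0.2410) T_A=(27.1120,-1.3756) T_B=(27.6067,1.4473) sweep=83.5626

bisector direction at 350.0597° = (0.984988,-0.172622)
center distance |VC| = r/sin(θ/2) = 2.150639/sin(48.2187°) = 2.884079
C = V + |VC|·bis = (28.9390,-0.2410)
T_A = V + ((C−V)·d_A)·d_A = V + 1.9216·d_A = (27.1120,-1.3756)
T_B = V + ((C−V)·d_B)·d_B = V + 1.9216·d_B = (27.6067,1.4473)
sweep = 180° − θ = 83.5626°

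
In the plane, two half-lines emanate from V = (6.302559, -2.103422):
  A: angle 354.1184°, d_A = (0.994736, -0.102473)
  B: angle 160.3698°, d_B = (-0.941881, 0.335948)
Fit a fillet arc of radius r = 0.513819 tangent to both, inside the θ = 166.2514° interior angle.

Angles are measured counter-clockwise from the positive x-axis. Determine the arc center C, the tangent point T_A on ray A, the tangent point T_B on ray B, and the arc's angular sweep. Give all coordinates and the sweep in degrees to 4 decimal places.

bisector direction at 77.2441° = (0.220798,0.975320)
center distance |VC| = r/sin(θ/2) = 0.513819/sin(83.1257°) = 0.517540
C = V + |VC|·bis = (6.4168,-1.5987)
T_A = V + ((C−V)·d_A)·d_A = V + 0.0619·d_A = (6.3642,-2.1098)
T_B = V + ((C−V)·d_B)·d_B = V + 0.0619·d_B = (6.2442,-2.0826)
sweep = 180° − θ = 13.7486°

center=(6.4168,-1.5987) T_A=(6.3642,-2.1098) T_B=(6.2442,-2.0826) sweep=13.7486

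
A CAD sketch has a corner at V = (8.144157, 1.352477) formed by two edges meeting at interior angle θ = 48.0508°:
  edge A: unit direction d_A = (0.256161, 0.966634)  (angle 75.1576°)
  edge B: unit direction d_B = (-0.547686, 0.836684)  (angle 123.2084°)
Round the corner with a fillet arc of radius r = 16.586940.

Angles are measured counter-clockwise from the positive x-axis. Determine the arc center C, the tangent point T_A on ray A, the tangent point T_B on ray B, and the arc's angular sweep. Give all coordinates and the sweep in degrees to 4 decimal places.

bisector direction at 99.1830° = (-0.159588,0.987184)
center distance |VC| = r/sin(θ/2) = 16.586940/sin(24.0254°) = 40.739979
C = V + |VC|·bis = (1.6425,41.5703)
T_A = V + ((C−V)·d_A)·d_A = V + 37.2105·d_A = (17.6760,37.3214)
T_B = V + ((C−V)·d_B)·d_B = V + 37.2105·d_B = (-12.2355,32.4859)
sweep = 180° − θ = 131.9492°

center=(1.6425,41.5703) T_A=(17.6760,37.3214) T_B=(-12.2355,32.4859) sweep=131.9492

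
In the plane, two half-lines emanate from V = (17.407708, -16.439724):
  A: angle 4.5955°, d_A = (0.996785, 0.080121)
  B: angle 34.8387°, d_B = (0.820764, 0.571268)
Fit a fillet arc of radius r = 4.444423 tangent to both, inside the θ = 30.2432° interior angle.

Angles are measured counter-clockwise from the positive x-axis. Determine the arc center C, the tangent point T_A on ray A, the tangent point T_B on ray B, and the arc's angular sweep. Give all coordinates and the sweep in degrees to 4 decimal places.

bisector direction at 19.7171° = (0.941370,0.337376)
center distance |VC| = r/sin(θ/2) = 4.444423/sin(15.1216°) = 17.037027
C = V + |VC|·bis = (33.4459,-10.6918)
T_A = V + ((C−V)·d_A)·d_A = V + 16.4471·d_A = (33.8019,-15.1220)
T_B = V + ((C−V)·d_B)·d_B = V + 16.4471·d_B = (30.9069,-7.0440)
sweep = 180° − θ = 149.7568°

center=(33.4459,-10.6918) T_A=(33.8019,-15.1220) T_B=(30.9069,-7.0440) sweep=149.7568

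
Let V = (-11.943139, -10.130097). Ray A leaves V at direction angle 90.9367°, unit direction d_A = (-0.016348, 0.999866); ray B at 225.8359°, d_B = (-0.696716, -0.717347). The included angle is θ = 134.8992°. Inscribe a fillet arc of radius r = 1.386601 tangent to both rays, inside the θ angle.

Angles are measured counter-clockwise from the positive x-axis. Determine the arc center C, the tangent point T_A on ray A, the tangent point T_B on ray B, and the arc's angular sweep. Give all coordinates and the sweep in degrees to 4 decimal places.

bisector direction at 158.3863° = (-0.929688,0.368347)
center distance |VC| = r/sin(θ/2) = 1.386601/sin(67.4496°) = 1.501394
C = V + |VC|·bis = (-13.3390,-9.5771)
T_A = V + ((C−V)·d_A)·d_A = V + 0.5758·d_A = (-11.9526,-9.5544)
T_B = V + ((C−V)·d_B)·d_B = V + 0.5758·d_B = (-12.3443,-10.5431)
sweep = 180° − θ = 45.1008°

center=(-13.3390,-9.5771) T_A=(-11.9526,-9.5544) T_B=(-12.3443,-10.5431) sweep=45.1008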